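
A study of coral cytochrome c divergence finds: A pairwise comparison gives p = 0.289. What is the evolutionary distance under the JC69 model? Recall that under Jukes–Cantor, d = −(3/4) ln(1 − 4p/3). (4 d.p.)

0.3650

d = −(3/4) ln(1 − 4p/3) = −0.75 ln(1 − 0.385333) = −0.75 ln(0.614667)
  = −0.75 × (-0.486675) = 0.365006 substitutions/site.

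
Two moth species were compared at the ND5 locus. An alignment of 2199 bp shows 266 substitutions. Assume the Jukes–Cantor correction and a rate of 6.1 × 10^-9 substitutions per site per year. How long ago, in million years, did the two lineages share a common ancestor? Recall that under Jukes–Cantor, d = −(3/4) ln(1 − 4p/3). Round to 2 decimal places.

p = 266/2199 ≈ 0.120964.
d = −(3/4) ln(1 − 4p/3) = −0.75 ln(1 − 0.161285) = −0.75 ln(0.838715)
  = −0.75 × (-0.175884) = 0.131913 substitutions/site.
Under a molecular clock d = 2μt, so t = d/(2μ) = 0.131913 / (2 × 6.1 × 10^-9) = 10.81 million years.

10.81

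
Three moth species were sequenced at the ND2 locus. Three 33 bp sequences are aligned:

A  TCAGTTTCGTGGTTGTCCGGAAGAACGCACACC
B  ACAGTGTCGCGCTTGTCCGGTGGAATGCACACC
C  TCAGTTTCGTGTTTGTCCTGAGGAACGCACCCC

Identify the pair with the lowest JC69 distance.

A and C

A–B: 7/33 differ, p = 0.212, d = 0.249.
A–C: 4/33 differ, p = 0.121, d = 0.132.
B–C: 8/33 differ, p = 0.242, d = 0.293.
The smallest distance is between A and C.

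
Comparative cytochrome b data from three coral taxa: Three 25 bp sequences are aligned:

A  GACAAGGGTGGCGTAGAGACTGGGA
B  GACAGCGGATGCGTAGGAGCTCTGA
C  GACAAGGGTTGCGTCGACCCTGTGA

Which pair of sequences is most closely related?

A–B: 9/25 differ, p = 0.360, d = 0.490.
A–C: 5/25 differ, p = 0.200, d = 0.233.
B–C: 8/25 differ, p = 0.320, d = 0.417.
The smallest distance is between A and C.

A and C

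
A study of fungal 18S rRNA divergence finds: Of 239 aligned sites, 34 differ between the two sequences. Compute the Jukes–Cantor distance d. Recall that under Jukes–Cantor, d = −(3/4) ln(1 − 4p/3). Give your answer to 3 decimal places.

p = 34/239 ≈ 0.142259.
d = −(3/4) ln(1 − 4p/3) = −0.75 ln(1 − 0.189679) = −0.75 ln(0.810321)
  = −0.75 × (-0.210325) = 0.157744 substitutions/site.

0.158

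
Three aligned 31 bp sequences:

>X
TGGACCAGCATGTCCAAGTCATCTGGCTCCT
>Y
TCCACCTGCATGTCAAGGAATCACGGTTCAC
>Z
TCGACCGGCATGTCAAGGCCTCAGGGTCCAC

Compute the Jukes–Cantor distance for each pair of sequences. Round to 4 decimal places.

X–Y: 14/31 sites differ → p ≈ 0.451613, d = −0.75 ln(1 − 0.602151) = 0.691262 ≈ 0.6913.
X–Z: 13/31 sites differ → p ≈ 0.419355, d = −0.75 ln(1 − 0.55914) = 0.614271 ≈ 0.6143.
Y–Z: 6/31 sites differ → p ≈ 0.193548, d = −0.75 ln(1 − 0.258064) = 0.223869 ≈ 0.2239.

d(X,Y) = 0.6913, d(X,Z) = 0.6143, d(Y,Z) = 0.2239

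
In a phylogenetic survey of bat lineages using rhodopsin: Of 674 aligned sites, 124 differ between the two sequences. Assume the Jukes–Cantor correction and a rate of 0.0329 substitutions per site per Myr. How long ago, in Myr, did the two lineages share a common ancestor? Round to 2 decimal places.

p = 124/674 ≈ 0.183976.
d = −(3/4) ln(1 − 4p/3) = −0.75 ln(1 − 0.245301) = −0.75 ln(0.754699)
  = −0.75 × (-0.281436) = 0.211077 substitutions/site.
Under a molecular clock d = 2μt, so t = d/(2μ) = 0.211077 / (2 × 0.0329) = 3.21 Myr.

3.21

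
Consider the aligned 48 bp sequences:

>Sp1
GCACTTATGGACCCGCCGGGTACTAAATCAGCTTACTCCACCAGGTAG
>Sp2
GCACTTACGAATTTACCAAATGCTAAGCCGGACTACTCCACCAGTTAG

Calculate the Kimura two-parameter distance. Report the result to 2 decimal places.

Of 48 sites, 14 differences are transitions and 2 are transversions, so P = 14/48 ≈ 0.291667 and Q = 2/48 ≈ 0.041667.
Under the Kimura two-parameter model, d = −½ ln(1 − 2P − Q) − ¼ ln(1 − 2Q).
1 − 2P − Q = 0.374999, giving −½ ln(0.374999) = 0.490416.
1 − 2Q = 0.916666, giving −¼ ln(0.916666) = 0.021753.
d = 0.490416 + 0.021753 = 0.512169.

0.51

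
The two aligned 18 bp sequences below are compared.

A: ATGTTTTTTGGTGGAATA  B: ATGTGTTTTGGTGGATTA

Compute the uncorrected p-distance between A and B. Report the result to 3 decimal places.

0.111

The sequences differ at 2 of 18 positions (sites 5, 16).
p = 2/18 = 0.111111… ≈ 0.111 (to 3 d.p.).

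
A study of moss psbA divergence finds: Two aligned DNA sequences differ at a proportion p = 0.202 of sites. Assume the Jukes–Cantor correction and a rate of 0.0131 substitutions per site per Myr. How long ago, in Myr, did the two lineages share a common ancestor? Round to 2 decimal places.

d = −(3/4) ln(1 − 4p/3) = −0.75 ln(1 − 0.269333) = −0.75 ln(0.730667)
  = −0.75 × (-0.313797) = 0.235348 substitutions/site.
Under a molecular clock d = 2μt, so t = d/(2μ) = 0.235348 / (2 × 0.0131) = 8.98 Myr.

8.98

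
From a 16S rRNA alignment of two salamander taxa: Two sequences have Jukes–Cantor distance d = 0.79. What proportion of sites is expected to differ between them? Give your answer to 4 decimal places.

0.4884

p = (3/4)(1 − e^(−4d/3)) = 0.75 × (1 − e^(-1.053333)) = 0.75 × (1 − 0.348773) = 0.488420.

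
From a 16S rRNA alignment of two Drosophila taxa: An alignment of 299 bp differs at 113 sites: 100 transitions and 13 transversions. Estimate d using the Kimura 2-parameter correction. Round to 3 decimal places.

P = 100/299 ≈ 0.334448 and Q = 13/299 ≈ 0.043478.
Under the Kimura two-parameter model, d = −½ ln(1 − 2P − Q) − ¼ ln(1 − 2Q).
1 − 2P − Q = 0.287626, giving −½ ln(0.287626) = 0.623047.
1 − 2Q = 0.913044, giving −¼ ln(0.913044) = 0.022743.
d = 0.623047 + 0.022743 = 0.645790.

0.646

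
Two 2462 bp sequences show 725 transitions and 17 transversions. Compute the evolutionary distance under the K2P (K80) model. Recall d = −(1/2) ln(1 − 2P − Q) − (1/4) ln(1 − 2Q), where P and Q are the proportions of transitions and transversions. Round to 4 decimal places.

0.4565

P = 725/2462 ≈ 0.294476 and Q = 17/2462 ≈ 0.006905.
Under the Kimura two-parameter model, d = −½ ln(1 − 2P − Q) − ¼ ln(1 − 2Q).
1 − 2P − Q = 0.404143, giving −½ ln(0.404143) = 0.452993.
1 − 2Q = 0.98619, giving −¼ ln(0.98619) = 0.003477.
d = 0.452993 + 0.003477 = 0.456470.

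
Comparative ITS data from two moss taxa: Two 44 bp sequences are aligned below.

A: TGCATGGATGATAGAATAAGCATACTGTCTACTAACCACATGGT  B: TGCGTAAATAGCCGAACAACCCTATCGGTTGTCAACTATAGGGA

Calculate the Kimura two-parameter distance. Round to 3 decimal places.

Of 44 sites, 15 differences are transitions and 6 are transversions, so P = 15/44 ≈ 0.340909 and Q = 6/44 ≈ 0.136364.
Under the Kimura two-parameter model, d = −½ ln(1 − 2P − Q) − ¼ ln(1 − 2Q).
1 − 2P − Q = 0.181818, giving −½ ln(0.181818) = 0.852375.
1 − 2Q = 0.727272, giving −¼ ln(0.727272) = 0.079614.
d = 0.852375 + 0.079614 = 0.931989.

0.932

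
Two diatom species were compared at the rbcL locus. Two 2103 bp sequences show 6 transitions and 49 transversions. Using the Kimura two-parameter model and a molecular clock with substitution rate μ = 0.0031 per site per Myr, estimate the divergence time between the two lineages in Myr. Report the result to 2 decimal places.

P = 6/2103 ≈ 0.002853 and Q = 49/2103 ≈ 0.0233.
Under the Kimura two-parameter model, d = −½ ln(1 − 2P − Q) − ¼ ln(1 − 2Q).
1 − 2P − Q = 0.970994, giving −½ ln(0.970994) = 0.014717.
1 − 2Q = 0.9534, giving −¼ ln(0.9534) = 0.011930.
d = 0.014717 + 0.011930 = 0.026647.
Under a molecular clock d = 2μt, so t = d/(2μ) = 0.026647 / (2 × 0.0031) = 4.30 Myr.

4.30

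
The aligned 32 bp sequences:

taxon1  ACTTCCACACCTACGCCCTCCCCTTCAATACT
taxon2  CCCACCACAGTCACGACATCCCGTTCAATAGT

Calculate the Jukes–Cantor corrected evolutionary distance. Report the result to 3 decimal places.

0.404

The sequences differ at 10 of 32 sites (1, 3, 4, 10, 11, 12, 16, 18, 23, 31), so p = 10/32 = 0.3125.
d = −(3/4) ln(1 − 4p/3) = −0.75 ln(1 − 0.416667) = −0.75 ln(0.583333)
  = −0.75 × (-0.538997) = 0.404248 substitutions/site.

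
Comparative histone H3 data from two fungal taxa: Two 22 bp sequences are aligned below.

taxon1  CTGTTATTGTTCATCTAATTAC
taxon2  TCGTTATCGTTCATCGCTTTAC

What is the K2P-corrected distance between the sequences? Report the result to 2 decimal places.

Of 22 sites, 3 differences are transitions and 3 are transversions, so P = 3/22 ≈ 0.136364 and Q = 3/22 ≈ 0.136364.
Under the Kimura two-parameter model, d = −½ ln(1 − 2P − Q) − ¼ ln(1 − 2Q).
1 − 2P − Q = 0.590908, giving −½ ln(0.590908) = 0.263047.
1 − 2Q = 0.727272, giving −¼ ln(0.727272) = 0.079614.
d = 0.263047 + 0.079614 = 0.342661.

0.34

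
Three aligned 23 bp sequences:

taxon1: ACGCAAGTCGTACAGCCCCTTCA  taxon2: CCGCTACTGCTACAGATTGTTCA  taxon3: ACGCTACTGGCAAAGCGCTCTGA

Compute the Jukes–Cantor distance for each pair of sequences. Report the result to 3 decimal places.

taxon1–taxon2: 9/23 sites differ → p ≈ 0.391304, d = −0.75 ln(1 − 0.521739) = 0.553199 ≈ 0.553.
taxon1–taxon3: 9/23 sites differ → p ≈ 0.391304, d = −0.75 ln(1 − 0.521739) = 0.553199 ≈ 0.553.
taxon2–taxon3: 10/23 sites differ → p ≈ 0.434783, d = −0.75 ln(1 − 0.579711) = 0.650110 ≈ 0.650.

d(taxon1,taxon2) = 0.553, d(taxon1,taxon3) = 0.553, d(taxon2,taxon3) = 0.650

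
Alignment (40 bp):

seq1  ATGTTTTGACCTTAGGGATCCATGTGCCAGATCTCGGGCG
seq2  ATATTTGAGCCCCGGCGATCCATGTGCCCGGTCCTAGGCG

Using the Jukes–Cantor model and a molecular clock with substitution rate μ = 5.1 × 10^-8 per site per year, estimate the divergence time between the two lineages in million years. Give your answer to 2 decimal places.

The sequences differ at 13 of 40 sites, so p = 13/40 = 0.325.
d = −(3/4) ln(1 − 4p/3) = −0.75 ln(1 − 0.433333) = −0.75 ln(0.566667)
  = −0.75 × (-0.567983) = 0.425987 substitutions/site.
Under a molecular clock d = 2μt, so t = d/(2μ) = 0.425987 / (2 × 5.1 × 10^-8) = 4.18 million years.

4.18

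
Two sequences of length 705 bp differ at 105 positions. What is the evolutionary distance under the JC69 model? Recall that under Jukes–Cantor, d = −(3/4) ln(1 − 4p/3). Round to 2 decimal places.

0.17

p = 105/705 ≈ 0.148936.
d = −(3/4) ln(1 − 4p/3) = −0.75 ln(1 − 0.198581) = −0.75 ln(0.801419)
  = −0.75 × (-0.221371) = 0.166028 substitutions/site.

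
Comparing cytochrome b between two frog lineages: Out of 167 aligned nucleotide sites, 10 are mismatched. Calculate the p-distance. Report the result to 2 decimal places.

0.06

p = 10/167 = 0.059880… ≈ 0.06 (to 2 d.p.).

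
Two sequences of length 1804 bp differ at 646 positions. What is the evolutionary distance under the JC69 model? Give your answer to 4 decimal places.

0.4868

p = 646/1804 ≈ 0.358093.
d = −(3/4) ln(1 − 4p/3) = −0.75 ln(1 − 0.477457) = −0.75 ln(0.522543)
  = −0.75 × (-0.649048) = 0.486786 substitutions/site.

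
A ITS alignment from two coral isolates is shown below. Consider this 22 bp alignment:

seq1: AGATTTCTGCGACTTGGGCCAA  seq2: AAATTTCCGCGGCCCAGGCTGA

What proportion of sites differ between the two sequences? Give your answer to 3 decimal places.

0.364

The sequences differ at 8 of 22 positions (sites 2, 8, 12, 14, 15, 16, 20, 21).
p = 8/22 = 0.363636… ≈ 0.364 (to 3 d.p.).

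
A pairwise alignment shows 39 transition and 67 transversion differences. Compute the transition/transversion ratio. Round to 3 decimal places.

0.582

R = 39/67 = 0.582089… ≈ 0.582 (to 3 d.p.).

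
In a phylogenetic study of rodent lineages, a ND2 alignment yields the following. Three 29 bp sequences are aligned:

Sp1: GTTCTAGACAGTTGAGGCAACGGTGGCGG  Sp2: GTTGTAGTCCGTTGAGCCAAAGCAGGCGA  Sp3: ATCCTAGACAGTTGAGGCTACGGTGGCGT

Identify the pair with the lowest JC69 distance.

Sp1 and Sp3

Sp1–Sp2: 8/29 differ, p = 0.276, d = 0.344.
Sp1–Sp3: 4/29 differ, p = 0.138, d = 0.152.
Sp2–Sp3: 11/29 differ, p = 0.379, d = 0.529.
The smallest distance is between Sp1 and Sp3.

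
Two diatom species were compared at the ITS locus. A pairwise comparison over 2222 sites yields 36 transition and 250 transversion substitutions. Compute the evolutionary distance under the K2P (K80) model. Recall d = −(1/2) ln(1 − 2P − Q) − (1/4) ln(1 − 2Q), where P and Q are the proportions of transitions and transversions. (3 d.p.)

P = 36/2222 ≈ 0.016202 and Q = 250/2222 ≈ 0.112511.
Under the Kimura two-parameter model, d = −½ ln(1 − 2P − Q) − ¼ ln(1 − 2Q).
1 − 2P − Q = 0.855085, giving −½ ln(0.855085) = 0.078277.
1 − 2Q = 0.774978, giving −¼ ln(0.774978) = 0.063730.
d = 0.078277 + 0.063730 = 0.142007.

0.142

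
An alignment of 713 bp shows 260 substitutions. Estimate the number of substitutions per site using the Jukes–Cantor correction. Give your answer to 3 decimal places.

p = 260/713 ≈ 0.364656.
d = −(3/4) ln(1 − 4p/3) = −0.75 ln(1 − 0.486208) = −0.75 ln(0.513792)
  = −0.75 × (-0.665937) = 0.499453 substitutions/site.

0.499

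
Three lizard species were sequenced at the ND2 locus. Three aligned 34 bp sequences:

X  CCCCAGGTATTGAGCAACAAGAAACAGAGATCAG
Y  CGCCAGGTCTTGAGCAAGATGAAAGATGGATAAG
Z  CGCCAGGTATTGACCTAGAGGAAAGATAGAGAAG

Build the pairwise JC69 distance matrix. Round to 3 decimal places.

X–Y: 8/34 sites differ → p ≈ 0.235294, d = −0.75 ln(1 − 0.313725) = 0.282358 ≈ 0.282.
X–Z: 9/34 sites differ → p ≈ 0.264706, d = −0.75 ln(1 − 0.352941) = 0.326488 ≈ 0.326.
Y–Z: 6/34 sites differ → p ≈ 0.176471, d = −0.75 ln(1 − 0.235295) = 0.201199 ≈ 0.201.

d(X,Y) = 0.282, d(X,Z) = 0.326, d(Y,Z) = 0.201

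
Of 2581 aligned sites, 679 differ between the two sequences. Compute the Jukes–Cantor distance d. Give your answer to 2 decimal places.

0.32

p = 679/2581 ≈ 0.263076.
d = −(3/4) ln(1 − 4p/3) = −0.75 ln(1 − 0.350768) = −0.75 ln(0.649232)
  = −0.75 × (-0.431965) = 0.323974 substitutions/site.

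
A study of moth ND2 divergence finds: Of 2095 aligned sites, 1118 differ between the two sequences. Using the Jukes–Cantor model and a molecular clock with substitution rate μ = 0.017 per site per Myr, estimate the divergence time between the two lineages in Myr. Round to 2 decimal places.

27.42

p = 1118/2095 ≈ 0.533652.
d = −(3/4) ln(1 − 4p/3) = −0.75 ln(1 − 0.711536) = −0.75 ln(0.288464)
  = −0.75 × (-1.243185) = 0.932389 substitutions/site.
Under a molecular clock d = 2μt, so t = d/(2μ) = 0.932389 / (2 × 0.017) = 27.42 Myr.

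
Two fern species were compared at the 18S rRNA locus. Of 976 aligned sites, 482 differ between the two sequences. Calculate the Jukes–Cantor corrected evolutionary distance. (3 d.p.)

p = 482/976 ≈ 0.493852.
d = −(3/4) ln(1 − 4p/3) = −0.75 ln(1 − 0.658469) = −0.75 ln(0.341531)
  = −0.75 × (-1.074317) = 0.805738 substitutions/site.

0.806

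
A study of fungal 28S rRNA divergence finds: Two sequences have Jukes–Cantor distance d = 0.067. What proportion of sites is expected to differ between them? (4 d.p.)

0.0641

p = (3/4)(1 − e^(−4d/3)) = 0.75 × (1 − e^(-0.089333)) = 0.75 × (1 − 0.914541) = 0.064094.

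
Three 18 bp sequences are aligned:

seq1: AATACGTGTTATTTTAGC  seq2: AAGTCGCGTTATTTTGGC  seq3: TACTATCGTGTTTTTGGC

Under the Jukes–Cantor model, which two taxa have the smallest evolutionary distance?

seq1 and seq2

seq1–seq2: 4/18 differ, p = 0.222, d = 0.264.
seq1–seq3: 9/18 differ, p = 0.500, d = 0.824.
seq2–seq3: 6/18 differ, p = 0.333, d = 0.441.
The smallest distance is between seq1 and seq2.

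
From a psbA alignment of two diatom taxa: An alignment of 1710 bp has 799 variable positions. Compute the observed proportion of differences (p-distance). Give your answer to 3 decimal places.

0.467

p = 799/1710 = 0.467251… ≈ 0.467 (to 3 d.p.).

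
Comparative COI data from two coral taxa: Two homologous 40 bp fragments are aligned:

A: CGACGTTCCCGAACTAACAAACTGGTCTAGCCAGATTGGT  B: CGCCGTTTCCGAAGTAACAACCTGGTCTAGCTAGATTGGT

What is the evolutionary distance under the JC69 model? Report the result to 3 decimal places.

The sequences differ at 5 of 40 sites (3, 8, 14, 21, 32), so p = 5/40 = 0.125.
d = −(3/4) ln(1 − 4p/3) = −0.75 ln(1 − 0.166667) = −0.75 ln(0.833333)
  = −0.75 × (-0.182322) = 0.136742 substitutions/site.

0.137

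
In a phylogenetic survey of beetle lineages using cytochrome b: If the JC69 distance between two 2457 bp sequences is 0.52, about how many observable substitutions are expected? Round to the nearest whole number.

Invert JC69: p = (3/4)(1 − e^(−4d/3)) = 0.75 × (1 − e^(-0.693333)) = 0.75 × (1 − 0.499907) = 0.375070.
Expected differing sites = pL ≈ 0.375070 × 2457 = 921.54699 ≈ 922.

922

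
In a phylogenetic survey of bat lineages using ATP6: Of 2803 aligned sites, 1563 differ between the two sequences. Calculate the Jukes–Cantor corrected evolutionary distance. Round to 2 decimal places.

1.02

p = 1563/2803 ≈ 0.557617.
d = −(3/4) ln(1 − 4p/3) = −0.75 ln(1 − 0.743489) = −0.75 ln(0.256511)
  = −0.75 × (-1.360584) = 1.020438 substitutions/site.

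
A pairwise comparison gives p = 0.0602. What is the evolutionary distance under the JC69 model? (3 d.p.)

d = −(3/4) ln(1 − 4p/3) = −0.75 ln(1 − 0.080267) = −0.75 ln(0.919733)
  = −0.75 × (-0.083672) = 0.062754 substitutions/site.

0.063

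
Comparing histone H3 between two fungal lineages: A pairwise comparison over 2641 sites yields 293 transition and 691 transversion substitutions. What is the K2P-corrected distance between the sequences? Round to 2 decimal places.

0.52

P = 293/2641 ≈ 0.110943 and Q = 691/2641 ≈ 0.261643.
Under the Kimura two-parameter model, d = −½ ln(1 − 2P − Q) − ¼ ln(1 − 2Q).
1 − 2P − Q = 0.516471, giving −½ ln(0.516471) = 0.330368.
1 − 2Q = 0.476714, giving −¼ ln(0.476714) = 0.185210.
d = 0.330368 + 0.185210 = 0.515578.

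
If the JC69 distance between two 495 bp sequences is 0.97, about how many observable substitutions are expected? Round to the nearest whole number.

Invert JC69: p = (3/4)(1 − e^(−4d/3)) = 0.75 × (1 − e^(-1.293333)) = 0.75 × (1 − 0.274355) = 0.544234.
Expected differing sites = pL ≈ 0.544234 × 495 = 269.39583 ≈ 269.

269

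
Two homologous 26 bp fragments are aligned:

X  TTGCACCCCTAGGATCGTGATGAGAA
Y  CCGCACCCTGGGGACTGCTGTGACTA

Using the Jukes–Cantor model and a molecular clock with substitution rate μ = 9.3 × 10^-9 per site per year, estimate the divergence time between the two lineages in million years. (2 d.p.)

The sequences differ at 12 of 26 sites, so p = 12/26 ≈ 0.461538.
d = −(3/4) ln(1 − 4p/3) = −0.75 ln(1 − 0.615384) = −0.75 ln(0.384616)
  = −0.75 × (-0.955510) = 0.716633 substitutions/site.
Under a molecular clock d = 2μt, so t = d/(2μ) = 0.716633 / (2 × 9.3 × 10^-9) = 38.53 million years.

38.53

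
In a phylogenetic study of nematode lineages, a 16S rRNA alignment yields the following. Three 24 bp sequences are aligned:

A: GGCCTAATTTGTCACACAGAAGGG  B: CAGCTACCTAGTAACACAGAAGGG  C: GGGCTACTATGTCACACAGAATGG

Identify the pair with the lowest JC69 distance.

A–B: 7/24 differ, p = 0.292, d = 0.369.
A–C: 4/24 differ, p = 0.167, d = 0.188.
B–C: 7/24 differ, p = 0.292, d = 0.369.
The smallest distance is between A and C.

A and C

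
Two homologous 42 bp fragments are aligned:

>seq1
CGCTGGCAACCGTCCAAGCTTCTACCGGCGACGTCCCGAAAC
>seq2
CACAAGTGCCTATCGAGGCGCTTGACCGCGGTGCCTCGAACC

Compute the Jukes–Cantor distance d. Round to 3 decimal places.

The sequences differ at 21 of 42 sites, so p = 21/42 = 0.5.
d = −(3/4) ln(1 − 4p/3) = −0.75 ln(1 − 0.666667) = −0.75 ln(0.333333)
  = −0.75 × (-1.098613) = 0.823960 substitutions/site.

0.824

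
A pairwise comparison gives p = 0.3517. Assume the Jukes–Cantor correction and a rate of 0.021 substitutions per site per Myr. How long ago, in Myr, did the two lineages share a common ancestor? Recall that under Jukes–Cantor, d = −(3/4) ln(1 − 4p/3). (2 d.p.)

11.30

d = −(3/4) ln(1 − 4p/3) = −0.75 ln(1 − 0.468933) = −0.75 ln(0.531067)
  = −0.75 × (-0.632867) = 0.474650 substitutions/site.
Under a molecular clock d = 2μt, so t = d/(2μ) = 0.474650 / (2 × 0.021) = 11.30 Myr.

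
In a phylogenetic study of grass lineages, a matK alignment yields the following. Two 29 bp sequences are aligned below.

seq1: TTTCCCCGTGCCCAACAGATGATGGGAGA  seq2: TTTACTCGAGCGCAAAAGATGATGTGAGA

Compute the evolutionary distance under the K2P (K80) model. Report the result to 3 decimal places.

Of 29 sites, 1 differences are transitions and 5 are transversions, so P = 1/29 ≈ 0.034483 and Q = 5/29 ≈ 0.172414.
Under the Kimura two-parameter model, d = −½ ln(1 − 2P − Q) − ¼ ln(1 − 2Q).
1 − 2P − Q = 0.75862, giving −½ ln(0.75862) = 0.138127.
1 − 2Q = 0.655172, giving −¼ ln(0.655172) = 0.105714.
d = 0.138127 + 0.105714 = 0.243841.

0.244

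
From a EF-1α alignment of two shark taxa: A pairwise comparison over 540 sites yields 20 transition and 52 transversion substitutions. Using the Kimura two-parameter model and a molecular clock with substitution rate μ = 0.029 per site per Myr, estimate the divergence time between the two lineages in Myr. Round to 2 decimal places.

P = 20/540 ≈ 0.037037 and Q = 52/540 ≈ 0.096296.
Under the Kimura two-parameter model, d = −½ ln(1 − 2P − Q) − ¼ ln(1 − 2Q).
1 − 2P − Q = 0.82963, giving −½ ln(0.82963) = 0.093388.
1 − 2Q = 0.807408, giving −¼ ln(0.807408) = 0.053482.
d = 0.093388 + 0.053482 = 0.146870.
Under a molecular clock d = 2μt, so t = d/(2μ) = 0.146870 / (2 × 0.029) = 2.53 Myr.

2.53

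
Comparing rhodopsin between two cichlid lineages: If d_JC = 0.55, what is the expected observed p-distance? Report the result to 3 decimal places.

0.390

p = (3/4)(1 − e^(−4d/3)) = 0.75 × (1 − e^(-0.733333)) = 0.75 × (1 − 0.480305) = 0.389771.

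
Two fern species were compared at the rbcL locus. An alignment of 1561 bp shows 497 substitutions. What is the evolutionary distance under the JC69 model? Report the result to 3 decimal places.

0.414

p = 497/1561 ≈ 0.318386.
d = −(3/4) ln(1 − 4p/3) = −0.75 ln(1 − 0.424515) = −0.75 ln(0.575485)
  = −0.75 × (-0.552542) = 0.414407 substitutions/site.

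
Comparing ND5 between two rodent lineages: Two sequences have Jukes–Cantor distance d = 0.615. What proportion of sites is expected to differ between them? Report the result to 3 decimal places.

p = (3/4)(1 − e^(−4d/3)) = 0.75 × (1 − e^(-0.82)) = 0.75 × (1 − 0.440432) = 0.419676.

0.420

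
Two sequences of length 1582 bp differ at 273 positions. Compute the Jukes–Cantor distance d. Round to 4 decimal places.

0.1961

p = 273/1582 ≈ 0.172566.
d = −(3/4) ln(1 − 4p/3) = −0.75 ln(1 − 0.230088) = −0.75 ln(0.769912)
  = −0.75 × (-0.261479) = 0.196109 substitutions/site.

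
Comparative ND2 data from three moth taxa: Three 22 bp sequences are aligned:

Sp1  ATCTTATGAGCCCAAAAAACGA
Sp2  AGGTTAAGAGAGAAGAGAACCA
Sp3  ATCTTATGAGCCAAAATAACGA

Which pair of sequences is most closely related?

Sp1–Sp2: 9/22 differ, p = 0.409, d = 0.591.
Sp1–Sp3: 2/22 differ, p = 0.091, d = 0.097.
Sp2–Sp3: 8/22 differ, p = 0.364, d = 0.497.
The smallest distance is between Sp1 and Sp3.

Sp1 and Sp3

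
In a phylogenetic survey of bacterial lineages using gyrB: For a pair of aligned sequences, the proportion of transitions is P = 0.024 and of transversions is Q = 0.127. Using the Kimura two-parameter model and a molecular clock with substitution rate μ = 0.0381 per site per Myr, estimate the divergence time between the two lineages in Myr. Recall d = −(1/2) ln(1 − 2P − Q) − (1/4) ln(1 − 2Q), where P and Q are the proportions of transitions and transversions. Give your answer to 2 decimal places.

2.22

Under the Kimura two-parameter model, d = −½ ln(1 − 2P − Q) − ¼ ln(1 − 2Q).
1 − 2P − Q = 0.825, giving −½ ln(0.825) = 0.096186.
1 − 2Q = 0.746, giving −¼ ln(0.746) = 0.073257.
d = 0.096186 + 0.073257 = 0.169443.
Under a molecular clock d = 2μt, so t = d/(2μ) = 0.169443 / (2 × 0.0381) = 2.22 Myr.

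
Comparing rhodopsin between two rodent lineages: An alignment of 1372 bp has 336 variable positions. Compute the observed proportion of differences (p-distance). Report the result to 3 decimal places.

p = 336/1372 = 0.244897… ≈ 0.245 (to 3 d.p.).

0.245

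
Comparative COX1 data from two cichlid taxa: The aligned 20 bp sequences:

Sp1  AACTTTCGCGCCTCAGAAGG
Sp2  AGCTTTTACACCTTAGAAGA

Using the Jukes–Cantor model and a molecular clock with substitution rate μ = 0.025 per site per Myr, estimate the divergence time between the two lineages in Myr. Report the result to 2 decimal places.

7.66

The sequences differ at 6 of 20 sites (2, 7, 8, 10, 14, 20), so p = 6/20 = 0.3.
d = −(3/4) ln(1 − 4p/3) = −0.75 ln(1 − 0.4) = −0.75 ln(0.6)
  = −0.75 × (-0.510826) = 0.383120 substitutions/site.
Under a molecular clock d = 2μt, so t = d/(2μ) = 0.383120 / (2 × 0.025) = 7.66 Myr.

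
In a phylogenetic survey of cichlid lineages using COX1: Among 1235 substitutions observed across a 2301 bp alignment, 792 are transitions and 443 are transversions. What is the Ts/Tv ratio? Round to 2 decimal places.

R = 792/443 = 1.787810… ≈ 1.79 (to 2 d.p.).

1.79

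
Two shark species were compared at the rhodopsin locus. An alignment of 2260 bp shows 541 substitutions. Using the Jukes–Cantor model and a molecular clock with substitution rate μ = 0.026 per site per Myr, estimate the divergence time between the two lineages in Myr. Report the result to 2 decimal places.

5.54

p = 541/2260 ≈ 0.239381.
d = −(3/4) ln(1 − 4p/3) = −0.75 ln(1 − 0.319175) = −0.75 ln(0.680825)
  = −0.75 × (-0.384450) = 0.288338 substitutions/site.
Under a molecular clock d = 2μt, so t = d/(2μ) = 0.288338 / (2 × 0.026) = 5.54 Myr.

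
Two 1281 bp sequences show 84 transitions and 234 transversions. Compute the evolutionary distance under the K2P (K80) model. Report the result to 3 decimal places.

0.302

P = 84/1281 ≈ 0.065574 and Q = 234/1281 ≈ 0.18267.
Under the Kimura two-parameter model, d = −½ ln(1 − 2P − Q) − ¼ ln(1 − 2Q).
1 − 2P − Q = 0.686182, giving −½ ln(0.686182) = 0.188306.
1 − 2Q = 0.63466, giving −¼ ln(0.63466) = 0.113666.
d = 0.188306 + 0.113666 = 0.301972.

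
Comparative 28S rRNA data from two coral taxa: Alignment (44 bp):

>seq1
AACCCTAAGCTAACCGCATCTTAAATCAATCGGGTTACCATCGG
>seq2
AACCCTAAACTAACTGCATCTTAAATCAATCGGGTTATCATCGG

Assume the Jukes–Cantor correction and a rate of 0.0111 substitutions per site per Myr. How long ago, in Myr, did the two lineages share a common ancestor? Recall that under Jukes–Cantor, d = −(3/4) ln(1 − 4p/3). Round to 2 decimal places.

The sequences differ at 3 of 44 sites (9, 15, 38), so p = 3/44 ≈ 0.068182.
d = −(3/4) ln(1 − 4p/3) = −0.75 ln(1 − 0.090909) = −0.75 ln(0.909091)
  = −0.75 × (-0.095310) = 0.071483 substitutions/site.
Under a molecular clock d = 2μt, so t = d/(2μ) = 0.071483 / (2 × 0.0111) = 3.22 Myr.

3.22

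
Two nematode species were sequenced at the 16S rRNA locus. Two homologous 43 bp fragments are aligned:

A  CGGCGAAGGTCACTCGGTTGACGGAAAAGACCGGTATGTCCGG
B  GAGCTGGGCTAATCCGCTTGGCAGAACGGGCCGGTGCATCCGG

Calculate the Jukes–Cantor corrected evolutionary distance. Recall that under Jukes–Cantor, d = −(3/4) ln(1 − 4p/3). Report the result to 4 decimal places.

0.6126

The sequences differ at 18 of 43 sites, so p = 18/43 ≈ 0.418605.
d = −(3/4) ln(1 − 4p/3) = −0.75 ln(1 − 0.55814) = −0.75 ln(0.44186)
  = −0.75 × (-0.816762) = 0.612572 substitutions/site.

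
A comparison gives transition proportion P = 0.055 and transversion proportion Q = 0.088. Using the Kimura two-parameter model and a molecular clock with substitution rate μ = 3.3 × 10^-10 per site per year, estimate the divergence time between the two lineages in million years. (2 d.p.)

240.48

Under the Kimura two-parameter model, d = −½ ln(1 − 2P − Q) − ¼ ln(1 − 2Q).
1 − 2P − Q = 0.802, giving −½ ln(0.802) = 0.110323.
1 − 2Q = 0.824, giving −¼ ln(0.824) = 0.048396.
d = 0.110323 + 0.048396 = 0.158719.
Under a molecular clock d = 2μt, so t = d/(2μ) = 0.158719 / (2 × 3.3 × 10^-10) = 240.48 million years.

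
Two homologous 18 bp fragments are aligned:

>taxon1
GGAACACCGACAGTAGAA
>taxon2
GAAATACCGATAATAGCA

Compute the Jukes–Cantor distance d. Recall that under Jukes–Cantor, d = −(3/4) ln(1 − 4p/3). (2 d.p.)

The sequences differ at 5 of 18 sites (2, 5, 11, 13, 17), so p = 5/18 ≈ 0.277778.
d = −(3/4) ln(1 − 4p/3) = −0.75 ln(1 − 0.370371) = −0.75 ln(0.629629)
  = −0.75 × (-0.462625) = 0.346969 substitutions/site.

0.35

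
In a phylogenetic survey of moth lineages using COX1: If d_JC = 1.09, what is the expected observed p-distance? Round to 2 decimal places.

0.57

p = (3/4)(1 − e^(−4d/3)) = 0.75 × (1 − e^(-1.453333)) = 0.75 × (1 − 0.233790) = 0.574658.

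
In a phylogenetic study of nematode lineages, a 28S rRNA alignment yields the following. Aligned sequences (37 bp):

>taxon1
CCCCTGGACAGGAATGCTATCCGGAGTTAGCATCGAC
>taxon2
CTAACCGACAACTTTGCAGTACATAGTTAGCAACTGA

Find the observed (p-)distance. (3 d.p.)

0.486

The sequences differ at 18 of 37 positions.
p = 18/37 = 0.486486… ≈ 0.486 (to 3 d.p.).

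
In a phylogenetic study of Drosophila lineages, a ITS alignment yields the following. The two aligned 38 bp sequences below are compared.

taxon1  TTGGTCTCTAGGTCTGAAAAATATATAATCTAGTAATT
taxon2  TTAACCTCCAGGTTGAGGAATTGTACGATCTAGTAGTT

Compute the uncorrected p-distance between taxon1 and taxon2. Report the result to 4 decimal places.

The sequences differ at 14 of 38 positions.
p = 14/38 = 0.368421… ≈ 0.3684 (to 4 d.p.).

0.3684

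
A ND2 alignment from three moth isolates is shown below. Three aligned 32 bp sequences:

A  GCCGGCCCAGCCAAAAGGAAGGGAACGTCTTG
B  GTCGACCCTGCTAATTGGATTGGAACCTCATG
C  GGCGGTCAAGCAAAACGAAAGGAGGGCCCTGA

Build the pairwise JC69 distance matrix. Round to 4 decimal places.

d(A,B) = 0.4042, d(A,C) = 0.6566, d(B,C) = 1.1765

A–B: 10/32 sites differ → p = 0.3125, d = −0.75 ln(1 − 0.416667) = 0.404248 ≈ 0.4042.
A–C: 14/32 sites differ → p = 0.4375, d = −0.75 ln(1 − 0.583333) = 0.656601 ≈ 0.6566.
B–C: 19/32 sites differ → p = 0.59375, d = −0.75 ln(1 − 0.791667) = 1.176463 ≈ 1.1765.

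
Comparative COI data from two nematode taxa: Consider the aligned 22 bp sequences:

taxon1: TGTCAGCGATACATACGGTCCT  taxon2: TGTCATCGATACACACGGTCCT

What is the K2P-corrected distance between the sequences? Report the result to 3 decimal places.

Of 22 sites, 1 differences are transitions and 1 are transversions, so P = 1/22 ≈ 0.045455 and Q = 1/22 ≈ 0.045455.
Under the Kimura two-parameter model, d = −½ ln(1 − 2P − Q) − ¼ ln(1 − 2Q).
1 − 2P − Q = 0.863635, giving −½ ln(0.863635) = 0.073303.
1 − 2Q = 0.90909, giving −¼ ln(0.90909) = 0.023828.
d = 0.073303 + 0.023828 = 0.097131.

0.097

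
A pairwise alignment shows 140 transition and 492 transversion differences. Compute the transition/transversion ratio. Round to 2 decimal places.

R = 140/492 = 0.284552… ≈ 0.28 (to 2 d.p.).

0.28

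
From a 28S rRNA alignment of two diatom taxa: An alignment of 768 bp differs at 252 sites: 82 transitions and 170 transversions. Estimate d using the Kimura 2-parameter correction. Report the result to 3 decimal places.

P = 82/768 ≈ 0.106771 and Q = 170/768 ≈ 0.221354.
Under the Kimura two-parameter model, d = −½ ln(1 − 2P − Q) − ¼ ln(1 − 2Q).
1 − 2P − Q = 0.565104, giving −½ ln(0.565104) = 0.285373.
1 − 2Q = 0.557292, giving −¼ ln(0.557292) = 0.146166.
d = 0.285373 + 0.146166 = 0.431539.

0.432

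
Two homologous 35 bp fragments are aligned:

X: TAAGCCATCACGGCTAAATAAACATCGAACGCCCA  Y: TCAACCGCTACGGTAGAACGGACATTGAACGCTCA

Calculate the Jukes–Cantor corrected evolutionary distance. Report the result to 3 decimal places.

0.513

The sequences differ at 13 of 35 sites, so p = 13/35 ≈ 0.371429.
d = −(3/4) ln(1 − 4p/3) = −0.75 ln(1 − 0.495239) = −0.75 ln(0.504761)
  = −0.75 × (-0.683670) = 0.512753 substitutions/site.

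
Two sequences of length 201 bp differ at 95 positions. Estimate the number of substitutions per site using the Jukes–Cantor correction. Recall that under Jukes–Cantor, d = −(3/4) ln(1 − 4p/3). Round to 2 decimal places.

0.75

p = 95/201 ≈ 0.472637.
d = −(3/4) ln(1 − 4p/3) = −0.75 ln(1 − 0.630183) = −0.75 ln(0.369817)
  = −0.75 × (-0.994747) = 0.746060 substitutions/site.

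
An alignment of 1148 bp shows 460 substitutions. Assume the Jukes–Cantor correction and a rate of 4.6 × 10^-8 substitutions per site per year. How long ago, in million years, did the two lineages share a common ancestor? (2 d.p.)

6.23

p = 460/1148 ≈ 0.400697.
d = −(3/4) ln(1 − 4p/3) = −0.75 ln(1 − 0.534263) = −0.75 ln(0.465737)
  = −0.75 × (-0.764134) = 0.573101 substitutions/site.
Under a molecular clock d = 2μt, so t = d/(2μ) = 0.573101 / (2 × 4.6 × 10^-8) = 6.23 million years.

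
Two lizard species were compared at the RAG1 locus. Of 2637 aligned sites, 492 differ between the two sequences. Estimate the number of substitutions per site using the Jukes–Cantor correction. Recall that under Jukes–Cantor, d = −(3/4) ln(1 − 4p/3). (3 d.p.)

0.215

p = 492/2637 ≈ 0.186576.
d = −(3/4) ln(1 − 4p/3) = −0.75 ln(1 − 0.248768) = −0.75 ln(0.751232)
  = −0.75 × (-0.286041) = 0.214531 substitutions/site.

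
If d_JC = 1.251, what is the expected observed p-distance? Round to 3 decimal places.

0.609

p = (3/4)(1 − e^(−4d/3)) = 0.75 × (1 − e^(-1.668)) = 0.75 × (1 − 0.188624) = 0.608532.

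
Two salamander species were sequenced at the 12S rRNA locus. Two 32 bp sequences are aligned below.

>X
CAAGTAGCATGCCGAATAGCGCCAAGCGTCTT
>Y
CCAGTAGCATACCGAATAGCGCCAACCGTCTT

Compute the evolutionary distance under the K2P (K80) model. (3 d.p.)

0.100

Of 32 sites, 1 differences are transitions and 2 are transversions, so P = 1/32 = 0.03125 and Q = 2/32 = 0.0625.
Under the Kimura two-parameter model, d = −½ ln(1 − 2P − Q) − ¼ ln(1 − 2Q).
1 − 2P − Q = 0.875, giving −½ ln(0.875) = 0.066766.
1 − 2Q = 0.875, giving −¼ ln(0.875) = 0.033383.
d = 0.066766 + 0.033383 = 0.100149.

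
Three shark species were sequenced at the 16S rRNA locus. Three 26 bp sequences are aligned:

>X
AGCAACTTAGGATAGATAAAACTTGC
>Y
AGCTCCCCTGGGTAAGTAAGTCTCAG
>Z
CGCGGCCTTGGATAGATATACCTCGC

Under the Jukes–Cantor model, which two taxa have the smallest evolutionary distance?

X and Z

X–Y: 13/26 differ, p = 0.500, d = 0.824.
X–Z: 8/26 differ, p = 0.308, d = 0.396.
Y–Z: 12/26 differ, p = 0.462, d = 0.717.
The smallest distance is between X and Z.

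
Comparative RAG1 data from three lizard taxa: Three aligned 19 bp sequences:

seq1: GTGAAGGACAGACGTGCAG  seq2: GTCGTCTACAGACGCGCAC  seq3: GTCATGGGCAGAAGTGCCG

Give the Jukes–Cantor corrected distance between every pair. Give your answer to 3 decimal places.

d(seq1,seq2) = 0.507, d(seq1,seq3) = 0.324, d(seq2,seq3) = 0.618

seq1–seq2: 7/19 sites differ → p ≈ 0.368421, d = −0.75 ln(1 − 0.491228) = 0.506816 ≈ 0.507.
seq1–seq3: 5/19 sites differ → p ≈ 0.263158, d = −0.75 ln(1 − 0.350877) = 0.324100 ≈ 0.324.
seq2–seq3: 8/19 sites differ → p ≈ 0.421053, d = −0.75 ln(1 − 0.561404) = 0.618132 ≈ 0.618.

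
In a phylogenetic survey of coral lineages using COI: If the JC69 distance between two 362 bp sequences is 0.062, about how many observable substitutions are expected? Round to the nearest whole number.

Invert JC69: p = (3/4)(1 − e^(−4d/3)) = 0.75 × (1 − e^(-0.082667)) = 0.75 × (1 − 0.920658) = 0.059507.
Expected differing sites = pL ≈ 0.059507 × 362 = 21.541534 ≈ 22.

22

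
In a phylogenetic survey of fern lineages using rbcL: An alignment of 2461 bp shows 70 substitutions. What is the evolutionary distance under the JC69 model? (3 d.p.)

p = 70/2461 ≈ 0.028444.
d = −(3/4) ln(1 − 4p/3) = −0.75 ln(1 − 0.037925) = −0.75 ln(0.962075)
  = −0.75 × (-0.038663) = 0.028997 substitutions/site.

0.029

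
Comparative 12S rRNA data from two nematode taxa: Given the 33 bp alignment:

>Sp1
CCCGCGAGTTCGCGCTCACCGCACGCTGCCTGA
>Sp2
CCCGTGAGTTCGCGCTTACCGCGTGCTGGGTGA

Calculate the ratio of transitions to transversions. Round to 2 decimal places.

2.00

Transitions are A↔G and C↔T; transversions are all other mismatches.
Transitions: 4. Transversions: 2.
R = 4/2 = 2.00.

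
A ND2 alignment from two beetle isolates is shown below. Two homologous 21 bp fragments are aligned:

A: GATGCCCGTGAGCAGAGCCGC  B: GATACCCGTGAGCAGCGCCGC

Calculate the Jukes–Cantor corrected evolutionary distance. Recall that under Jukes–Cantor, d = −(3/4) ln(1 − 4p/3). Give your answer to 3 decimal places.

0.102

The sequences differ at 2 of 21 sites (4, 16), so p = 2/21 ≈ 0.095238.
d = −(3/4) ln(1 − 4p/3) = −0.75 ln(1 − 0.126984) = −0.75 ln(0.873016)
  = −0.75 × (-0.135801) = 0.101851 substitutions/site.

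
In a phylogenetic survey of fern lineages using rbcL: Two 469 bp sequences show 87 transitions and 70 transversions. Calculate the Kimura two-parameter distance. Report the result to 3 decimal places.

P = 87/469 ≈ 0.185501 and Q = 70/469 ≈ 0.149254.
Under the Kimura two-parameter model, d = −½ ln(1 − 2P − Q) − ¼ ln(1 − 2Q).
1 − 2P − Q = 0.479744, giving −½ ln(0.479744) = 0.367251.
1 − 2Q = 0.701492, giving −¼ ln(0.701492) = 0.088636.
d = 0.367251 + 0.088636 = 0.455887.

0.456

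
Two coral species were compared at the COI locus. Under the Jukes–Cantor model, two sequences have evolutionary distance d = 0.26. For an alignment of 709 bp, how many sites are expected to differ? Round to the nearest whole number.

Invert JC69: p = (3/4)(1 − e^(−4d/3)) = 0.75 × (1 − e^(-0.346667)) = 0.75 × (1 − 0.707041) = 0.219719.
Expected differing sites = pL ≈ 0.219719 × 709 = 155.780771 ≈ 156.

156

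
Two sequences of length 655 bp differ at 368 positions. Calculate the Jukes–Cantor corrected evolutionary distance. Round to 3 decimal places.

p = 368/655 ≈ 0.561832.
d = −(3/4) ln(1 − 4p/3) = −0.75 ln(1 − 0.749109) = −0.75 ln(0.250891)
  = −0.75 × (-1.382737) = 1.037053 substitutions/site.

1.037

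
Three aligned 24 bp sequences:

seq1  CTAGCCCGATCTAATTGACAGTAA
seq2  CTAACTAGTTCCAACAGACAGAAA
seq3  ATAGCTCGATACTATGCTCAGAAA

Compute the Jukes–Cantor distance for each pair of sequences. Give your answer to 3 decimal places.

seq1–seq2: 8/24 sites differ → p ≈ 0.333333, d = −0.75 ln(1 − 0.444444) = 0.440839 ≈ 0.441.
seq1–seq3: 9/24 sites differ → p = 0.375, d = −0.75 ln(1 − 0.5) = 0.519860 ≈ 0.520.
seq2–seq3: 10/24 sites differ → p ≈ 0.416667, d = −0.75 ln(1 − 0.555556) = 0.608198 ≈ 0.608.

d(seq1,seq2) = 0.441, d(seq1,seq3) = 0.520, d(seq2,seq3) = 0.608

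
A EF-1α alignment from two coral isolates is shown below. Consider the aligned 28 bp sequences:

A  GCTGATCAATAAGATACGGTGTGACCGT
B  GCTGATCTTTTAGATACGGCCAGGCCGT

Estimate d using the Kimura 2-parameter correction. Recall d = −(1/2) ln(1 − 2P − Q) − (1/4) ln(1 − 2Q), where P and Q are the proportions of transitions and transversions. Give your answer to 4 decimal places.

0.3043

Of 28 sites, 2 differences are transitions and 5 are transversions, so P = 2/28 ≈ 0.071429 and Q = 5/28 ≈ 0.178571.
Under the Kimura two-parameter model, d = −½ ln(1 − 2P − Q) − ¼ ln(1 − 2Q).
1 − 2P − Q = 0.678571, giving −½ ln(0.678571) = 0.193883.
1 − 2Q = 0.642858, giving −¼ ln(0.642858) = 0.110458.
d = 0.193883 + 0.110458 = 0.304341.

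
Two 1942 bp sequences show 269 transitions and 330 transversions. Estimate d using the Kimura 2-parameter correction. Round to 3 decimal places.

P = 269/1942 ≈ 0.138517 and Q = 330/1942 ≈ 0.169928.
Under the Kimura two-parameter model, d = −½ ln(1 − 2P − Q) − ¼ ln(1 − 2Q).
1 − 2P − Q = 0.553038, giving −½ ln(0.553038) = 0.296164.
1 − 2Q = 0.660144, giving −¼ ln(0.660144) = 0.103824.
d = 0.296164 + 0.103824 = 0.399988.

0.400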